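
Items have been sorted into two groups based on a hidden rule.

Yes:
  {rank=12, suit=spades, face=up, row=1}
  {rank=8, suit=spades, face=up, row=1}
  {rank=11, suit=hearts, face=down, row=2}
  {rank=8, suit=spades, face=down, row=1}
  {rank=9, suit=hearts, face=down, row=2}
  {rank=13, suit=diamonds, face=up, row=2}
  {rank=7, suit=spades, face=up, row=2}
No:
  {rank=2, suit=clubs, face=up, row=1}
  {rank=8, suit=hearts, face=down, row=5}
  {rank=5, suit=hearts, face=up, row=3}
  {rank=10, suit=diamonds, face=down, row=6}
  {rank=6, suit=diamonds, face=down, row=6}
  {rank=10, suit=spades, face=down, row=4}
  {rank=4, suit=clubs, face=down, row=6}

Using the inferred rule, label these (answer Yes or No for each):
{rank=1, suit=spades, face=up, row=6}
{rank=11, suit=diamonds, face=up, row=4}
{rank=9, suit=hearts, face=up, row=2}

Rule: rank ≥ 4 AND row ≤ 2. This holds for each 'Yes' example and fails for each 'No' one.
{rank=1, suit=spades, face=up, row=6} → rank = 1, row = 6 → No.
{rank=11, suit=diamonds, face=up, row=4} → rank = 11, row = 4 → No.
{rank=9, suit=hearts, face=up, row=2} → rank = 9, row = 2 → Yes.

No, No, Yes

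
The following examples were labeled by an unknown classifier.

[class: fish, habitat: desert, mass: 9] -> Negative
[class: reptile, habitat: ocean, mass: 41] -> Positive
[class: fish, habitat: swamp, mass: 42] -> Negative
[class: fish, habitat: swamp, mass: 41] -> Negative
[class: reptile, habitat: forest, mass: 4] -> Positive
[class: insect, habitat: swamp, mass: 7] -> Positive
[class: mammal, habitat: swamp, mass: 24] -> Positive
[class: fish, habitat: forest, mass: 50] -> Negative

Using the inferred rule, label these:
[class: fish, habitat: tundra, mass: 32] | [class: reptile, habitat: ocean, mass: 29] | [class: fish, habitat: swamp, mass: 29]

The rule appears to be: class is not fish.
[class: fish, habitat: tundra, mass: 32]: Negative (class is fish).
[class: reptile, habitat: ocean, mass: 29]: Positive (class is reptile).
[class: fish, habitat: swamp, mass: 29]: Negative (class is fish).

Negative, Positive, Negative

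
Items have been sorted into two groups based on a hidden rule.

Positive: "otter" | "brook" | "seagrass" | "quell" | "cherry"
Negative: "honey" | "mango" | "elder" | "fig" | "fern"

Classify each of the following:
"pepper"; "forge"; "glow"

Positive, Negative, Negative

'Positive' ⟺ has a double letter.
"pepper" — 'pp' doubled, hence Positive.
"forge" — no doubled letter, hence Negative.
"glow" — no doubled letter, hence Negative.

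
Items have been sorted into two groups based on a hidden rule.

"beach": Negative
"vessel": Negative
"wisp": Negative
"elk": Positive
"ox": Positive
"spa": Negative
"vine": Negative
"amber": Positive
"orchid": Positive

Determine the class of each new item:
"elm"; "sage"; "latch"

Positive, Negative, Negative

Rule: starts with a vowel. This holds for each 'Positive' example and fails for each 'Negative' one.
"elm": starts with 'e' — meets the rule, so Positive.
"sage": starts with 's' — fails the rule, so Negative.
"latch": starts with 'l' — fails the rule, so Negative.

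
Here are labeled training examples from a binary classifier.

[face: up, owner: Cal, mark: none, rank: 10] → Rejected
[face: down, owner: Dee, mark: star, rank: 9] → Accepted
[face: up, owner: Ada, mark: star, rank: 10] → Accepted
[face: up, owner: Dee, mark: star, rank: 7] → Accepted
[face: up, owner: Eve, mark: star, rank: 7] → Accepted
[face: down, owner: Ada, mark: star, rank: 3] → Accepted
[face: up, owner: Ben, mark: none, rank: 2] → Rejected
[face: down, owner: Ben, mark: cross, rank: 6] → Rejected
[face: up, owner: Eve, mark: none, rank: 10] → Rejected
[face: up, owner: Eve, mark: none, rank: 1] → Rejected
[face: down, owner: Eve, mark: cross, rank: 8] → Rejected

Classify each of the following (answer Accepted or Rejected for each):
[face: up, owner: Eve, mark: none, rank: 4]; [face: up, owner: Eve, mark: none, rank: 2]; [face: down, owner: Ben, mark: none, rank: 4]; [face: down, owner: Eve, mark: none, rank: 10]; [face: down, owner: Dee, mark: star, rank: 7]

Rejected, Rejected, Rejected, Rejected, Accepted

Checking candidate rules against both groups, what survives is: mark is star.
[face: up, owner: Eve, mark: none, rank: 4]: mark is none — does not fit, so Rejected. [face: up, owner: Eve, mark: none, rank: 2]: mark is none — does not fit, so Rejected. [face: down, owner: Ben, mark: none, rank: 4]: mark is none — does not fit, so Rejected. [face: down, owner: Eve, mark: none, rank: 10]: mark is none — does not fit, so Rejected. [face: down, owner: Dee, mark: star, rank: 7]: mark is star — qualifies, so Accepted.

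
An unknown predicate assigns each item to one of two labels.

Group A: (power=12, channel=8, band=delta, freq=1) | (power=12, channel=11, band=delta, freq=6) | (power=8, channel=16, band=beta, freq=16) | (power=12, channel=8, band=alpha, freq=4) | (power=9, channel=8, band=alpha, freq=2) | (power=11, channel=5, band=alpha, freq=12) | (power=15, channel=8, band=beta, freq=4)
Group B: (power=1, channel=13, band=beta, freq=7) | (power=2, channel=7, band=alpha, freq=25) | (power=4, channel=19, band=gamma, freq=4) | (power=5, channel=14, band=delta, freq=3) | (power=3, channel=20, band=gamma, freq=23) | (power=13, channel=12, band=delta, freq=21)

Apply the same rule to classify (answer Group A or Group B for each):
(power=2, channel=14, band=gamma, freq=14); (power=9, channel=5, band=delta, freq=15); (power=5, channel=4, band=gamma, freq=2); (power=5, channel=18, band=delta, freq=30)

The classifier is using: power ≥ 8 AND freq ≤ 16.
(power=2, channel=14, band=gamma, freq=14): power = 2, freq = 14 — doesn't qualify, so Group B.
(power=9, channel=5, band=delta, freq=15): power = 9, freq = 15 — checks out, so Group A.
(power=5, channel=4, band=gamma, freq=2): power = 5, freq = 2 — doesn't qualify, so Group B.
(power=5, channel=18, band=delta, freq=30): power = 5, freq = 30 — doesn't qualify, so Group B.

Group B, Group A, Group B, Group B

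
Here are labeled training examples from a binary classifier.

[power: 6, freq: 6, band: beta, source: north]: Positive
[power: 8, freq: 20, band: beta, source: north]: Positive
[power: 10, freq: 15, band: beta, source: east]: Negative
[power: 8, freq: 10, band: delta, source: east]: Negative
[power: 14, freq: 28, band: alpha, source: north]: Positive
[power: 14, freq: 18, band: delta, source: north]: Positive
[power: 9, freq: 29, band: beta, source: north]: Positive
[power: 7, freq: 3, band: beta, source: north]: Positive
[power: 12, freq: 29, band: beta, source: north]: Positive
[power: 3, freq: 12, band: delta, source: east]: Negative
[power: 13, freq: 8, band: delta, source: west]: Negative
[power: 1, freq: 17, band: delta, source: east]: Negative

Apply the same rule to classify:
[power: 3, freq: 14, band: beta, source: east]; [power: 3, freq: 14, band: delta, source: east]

Negative, Negative

Checking candidate rules against both groups, what survives is: source is north.
Negative: [power: 3, freq: 14, band: beta, source: east], since source is east.
Negative: [power: 3, freq: 14, band: delta, source: east], since source is east.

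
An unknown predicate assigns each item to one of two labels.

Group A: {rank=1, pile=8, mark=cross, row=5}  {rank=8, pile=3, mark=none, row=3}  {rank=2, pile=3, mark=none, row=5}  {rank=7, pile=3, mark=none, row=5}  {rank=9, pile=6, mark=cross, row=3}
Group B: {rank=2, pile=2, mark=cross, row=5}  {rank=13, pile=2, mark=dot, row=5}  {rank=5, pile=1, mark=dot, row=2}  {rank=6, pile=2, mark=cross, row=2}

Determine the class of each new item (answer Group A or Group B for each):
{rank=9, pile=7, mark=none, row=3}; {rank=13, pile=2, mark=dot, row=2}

Group A, Group B

The pattern is that an item is 'Group A' exactly when: pile ≥ 3.
{rank=9, pile=7, mark=none, row=3}: Group A (pile = 7).
{rank=13, pile=2, mark=dot, row=2}: Group B (pile = 2).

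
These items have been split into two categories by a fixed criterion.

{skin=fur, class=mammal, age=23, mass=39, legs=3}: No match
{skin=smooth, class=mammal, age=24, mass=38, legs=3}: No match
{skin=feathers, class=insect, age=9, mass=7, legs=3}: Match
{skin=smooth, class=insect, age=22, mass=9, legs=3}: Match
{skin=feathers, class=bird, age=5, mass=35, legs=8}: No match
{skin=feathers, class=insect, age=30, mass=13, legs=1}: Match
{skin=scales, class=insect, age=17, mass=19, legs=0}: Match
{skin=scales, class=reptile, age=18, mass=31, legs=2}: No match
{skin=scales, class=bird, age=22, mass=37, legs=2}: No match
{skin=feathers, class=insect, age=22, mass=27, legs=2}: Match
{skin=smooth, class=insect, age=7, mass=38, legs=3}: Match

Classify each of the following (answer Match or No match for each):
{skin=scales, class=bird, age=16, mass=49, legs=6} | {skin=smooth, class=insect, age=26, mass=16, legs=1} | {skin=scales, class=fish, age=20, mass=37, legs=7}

'Match' ⟺ class is insect.
{skin=scales, class=bird, age=16, mass=49, legs=6}: class is bird, does not fit → No match.
{skin=smooth, class=insect, age=26, mass=16, legs=1}: class is insect, has this property → Match.
{skin=scales, class=fish, age=20, mass=37, legs=7}: class is fish, does not fit → No match.

No match, Match, No match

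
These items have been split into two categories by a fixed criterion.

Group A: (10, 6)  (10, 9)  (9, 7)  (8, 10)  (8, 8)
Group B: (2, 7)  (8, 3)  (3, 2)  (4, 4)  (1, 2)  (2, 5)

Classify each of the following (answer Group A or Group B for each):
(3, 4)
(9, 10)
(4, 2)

The pattern is that an item is 'Group A' exactly when: sum ≥ 16.

Group B, Group A, Group B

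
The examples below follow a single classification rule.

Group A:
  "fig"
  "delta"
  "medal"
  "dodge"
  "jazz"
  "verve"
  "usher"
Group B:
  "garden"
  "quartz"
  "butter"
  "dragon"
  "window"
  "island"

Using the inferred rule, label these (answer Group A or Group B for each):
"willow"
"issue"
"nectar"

Group B, Group A, Group B

One predicate separates the groups cleanly: length ≤ 5.
"willow": Group B (length 6).
"issue": Group A (length 5).
"nectar": Group B (length 6).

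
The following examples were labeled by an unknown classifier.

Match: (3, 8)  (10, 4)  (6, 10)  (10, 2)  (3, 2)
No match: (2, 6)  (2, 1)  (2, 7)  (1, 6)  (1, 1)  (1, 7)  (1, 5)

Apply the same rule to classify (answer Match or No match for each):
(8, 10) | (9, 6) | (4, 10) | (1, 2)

One predicate separates the groups cleanly: first ≥ 3.
(8, 10) — first 8, hence Match. (9, 6) — first 9, hence Match. (4, 10) — first 4, hence Match. (1, 2) — first 1, hence No match.

Match, Match, Match, No match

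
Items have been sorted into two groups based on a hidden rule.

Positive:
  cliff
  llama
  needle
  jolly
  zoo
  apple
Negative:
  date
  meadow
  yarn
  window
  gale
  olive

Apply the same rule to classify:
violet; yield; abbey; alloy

Negative, Negative, Positive, Positive

The distinguishing property — has a double letter — holds for all the 'Positive' cases and none of the 'Negative' cases.
violet → no doubled letter → Negative. yield → no doubled letter → Negative. abbey → 'bb' doubled → Positive. alloy → 'll' doubled → Positive.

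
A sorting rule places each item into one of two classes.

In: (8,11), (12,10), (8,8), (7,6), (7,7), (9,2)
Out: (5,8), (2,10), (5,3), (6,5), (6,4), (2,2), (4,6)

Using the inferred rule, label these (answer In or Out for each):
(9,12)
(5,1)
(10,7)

In, Out, In

All 'In' examples share one property — first ≥ 7 — and every 'Out' example lacks it.
(9,12) — first 9, hence In.
(5,1) — first 5, hence Out.
(10,7) — first 10, hence In.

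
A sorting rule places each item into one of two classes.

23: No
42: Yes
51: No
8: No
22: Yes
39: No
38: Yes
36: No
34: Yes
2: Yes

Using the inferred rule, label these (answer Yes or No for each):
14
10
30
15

Yes, Yes, Yes, No

The distinguishing property — ≡ 2 (mod 4) — holds for all the 'Yes' cases and none of the 'No' cases.
14 → 14 mod 4 = 2 → Yes.
10 → 10 mod 4 = 2 → Yes.
30 → 30 mod 4 = 2 → Yes.
15 → 15 mod 4 = 3 → No.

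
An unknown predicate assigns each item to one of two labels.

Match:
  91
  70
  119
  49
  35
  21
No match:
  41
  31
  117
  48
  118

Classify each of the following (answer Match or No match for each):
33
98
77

Every 'Match' example satisfies: multiple of 7. None of the 'No match' examples do.
33: 33 = 7·4 + 5, doesn't match → No match.
98: 98 = 7·14, matches → Match.
77: 77 = 7·11, matches → Match.

No match, Match, Match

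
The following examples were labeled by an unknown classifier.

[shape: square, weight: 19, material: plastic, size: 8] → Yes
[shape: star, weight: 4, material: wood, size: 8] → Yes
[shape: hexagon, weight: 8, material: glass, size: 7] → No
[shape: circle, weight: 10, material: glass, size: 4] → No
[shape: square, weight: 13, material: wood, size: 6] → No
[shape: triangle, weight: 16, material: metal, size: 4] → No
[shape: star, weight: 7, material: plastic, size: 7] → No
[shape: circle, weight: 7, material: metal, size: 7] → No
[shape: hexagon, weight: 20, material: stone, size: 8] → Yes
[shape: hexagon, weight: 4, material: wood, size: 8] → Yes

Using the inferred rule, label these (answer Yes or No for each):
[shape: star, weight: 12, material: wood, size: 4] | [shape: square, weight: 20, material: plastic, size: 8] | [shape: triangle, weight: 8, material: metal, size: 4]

'Yes' ⟺ size = 8.
[shape: star, weight: 12, material: wood, size: 4] — size = 4, hence No. [shape: square, weight: 20, material: plastic, size: 8] — size = 8, hence Yes. [shape: triangle, weight: 8, material: metal, size: 4] — size = 4, hence No.

No, Yes, No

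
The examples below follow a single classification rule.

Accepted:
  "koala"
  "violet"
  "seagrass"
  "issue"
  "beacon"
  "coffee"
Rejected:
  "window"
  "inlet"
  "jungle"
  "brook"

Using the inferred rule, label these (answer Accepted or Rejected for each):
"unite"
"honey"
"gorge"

Accepted, Rejected, Rejected

The common property of the 'Accepted' items is: has ≥ 3 vowels. No 'Rejected' item has it.
Accepted: "unite", since 3 vowels.
Rejected: "honey", since 2 vowels.
Rejected: "gorge", since 2 vowels.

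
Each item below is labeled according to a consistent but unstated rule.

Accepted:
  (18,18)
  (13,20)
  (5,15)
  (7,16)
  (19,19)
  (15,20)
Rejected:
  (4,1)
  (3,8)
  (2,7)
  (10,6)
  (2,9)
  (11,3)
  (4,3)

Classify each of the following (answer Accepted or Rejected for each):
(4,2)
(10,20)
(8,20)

The rule appears to be: sum ≥ 20.
(4,2): 4+2 = 6, fails this test → Rejected.
(10,20): 10+20 = 30, passes → Accepted.
(8,20): 8+20 = 28, passes → Accepted.

Rejected, Accepted, Accepted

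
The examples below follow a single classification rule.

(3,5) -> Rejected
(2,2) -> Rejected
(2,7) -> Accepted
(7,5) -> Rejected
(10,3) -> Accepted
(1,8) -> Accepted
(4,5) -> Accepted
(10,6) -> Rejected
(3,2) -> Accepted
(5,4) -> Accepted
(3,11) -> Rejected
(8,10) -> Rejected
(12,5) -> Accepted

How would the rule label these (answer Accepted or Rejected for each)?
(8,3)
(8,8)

Accepted, Rejected

Rule: sum is odd. This holds for each 'Accepted' example and fails for each 'Rejected' one.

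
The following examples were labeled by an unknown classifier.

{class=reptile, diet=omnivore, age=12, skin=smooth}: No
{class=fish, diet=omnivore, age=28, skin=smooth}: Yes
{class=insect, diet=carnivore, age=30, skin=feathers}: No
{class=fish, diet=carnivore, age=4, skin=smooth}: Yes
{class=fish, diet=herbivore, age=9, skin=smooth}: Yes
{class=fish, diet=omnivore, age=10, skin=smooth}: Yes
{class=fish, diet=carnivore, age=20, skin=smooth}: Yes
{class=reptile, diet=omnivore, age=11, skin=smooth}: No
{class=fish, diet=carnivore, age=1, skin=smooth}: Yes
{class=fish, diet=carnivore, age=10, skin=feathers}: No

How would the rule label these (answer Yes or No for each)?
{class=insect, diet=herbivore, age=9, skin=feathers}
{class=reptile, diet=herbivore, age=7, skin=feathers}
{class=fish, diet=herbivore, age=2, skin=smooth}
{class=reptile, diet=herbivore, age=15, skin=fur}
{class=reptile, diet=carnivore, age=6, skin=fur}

'Yes' ⟺ class is fish AND skin is smooth.
{class=insect, diet=herbivore, age=9, skin=feathers} → class is insect, skin is feathers → No. {class=reptile, diet=herbivore, age=7, skin=feathers} → class is reptile, skin is feathers → No. {class=fish, diet=herbivore, age=2, skin=smooth} → class is fish, skin is smooth → Yes. {class=reptile, diet=herbivore, age=15, skin=fur} → class is reptile, skin is fur → No. {class=reptile, diet=carnivore, age=6, skin=fur} → class is reptile, skin is fur → No.

No, No, Yes, No, No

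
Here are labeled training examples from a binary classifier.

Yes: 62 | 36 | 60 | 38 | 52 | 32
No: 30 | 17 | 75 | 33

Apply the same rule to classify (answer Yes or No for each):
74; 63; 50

Yes, No, Yes

One predicate separates the groups cleanly: even AND at least 32.
Yes: 74, since 74 is even, 74 ≥ 32.
No: 63, since 63 is odd, 63 ≥ 32.
Yes: 50, since 50 is even, 50 ≥ 32.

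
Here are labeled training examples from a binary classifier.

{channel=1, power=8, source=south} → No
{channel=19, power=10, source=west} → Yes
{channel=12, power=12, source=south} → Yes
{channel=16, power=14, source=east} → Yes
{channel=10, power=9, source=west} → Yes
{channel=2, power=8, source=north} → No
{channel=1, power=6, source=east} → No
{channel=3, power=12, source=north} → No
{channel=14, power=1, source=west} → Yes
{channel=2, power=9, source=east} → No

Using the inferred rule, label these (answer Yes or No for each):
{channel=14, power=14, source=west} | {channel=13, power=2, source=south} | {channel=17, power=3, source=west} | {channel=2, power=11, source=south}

Yes, Yes, Yes, No

One predicate separates the groups cleanly: channel ≥ 10.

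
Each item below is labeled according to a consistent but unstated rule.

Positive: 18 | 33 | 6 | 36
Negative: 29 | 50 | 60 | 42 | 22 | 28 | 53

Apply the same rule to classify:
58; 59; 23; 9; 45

The simplest hypothesis consistent with all the labels is: multiple of 3 AND at most 36.
58 → 58 = 3·19 + 1, 58 > 36 → Negative.
59 → 59 = 3·19 + 2, 59 > 36 → Negative.
23 → 23 = 3·7 + 2, 23 ≤ 36 → Negative.
9 → 9 = 3·3, 9 ≤ 36 → Positive.
45 → 45 = 3·15, 45 > 36 → Negative.

Negative, Negative, Negative, Positive, Negative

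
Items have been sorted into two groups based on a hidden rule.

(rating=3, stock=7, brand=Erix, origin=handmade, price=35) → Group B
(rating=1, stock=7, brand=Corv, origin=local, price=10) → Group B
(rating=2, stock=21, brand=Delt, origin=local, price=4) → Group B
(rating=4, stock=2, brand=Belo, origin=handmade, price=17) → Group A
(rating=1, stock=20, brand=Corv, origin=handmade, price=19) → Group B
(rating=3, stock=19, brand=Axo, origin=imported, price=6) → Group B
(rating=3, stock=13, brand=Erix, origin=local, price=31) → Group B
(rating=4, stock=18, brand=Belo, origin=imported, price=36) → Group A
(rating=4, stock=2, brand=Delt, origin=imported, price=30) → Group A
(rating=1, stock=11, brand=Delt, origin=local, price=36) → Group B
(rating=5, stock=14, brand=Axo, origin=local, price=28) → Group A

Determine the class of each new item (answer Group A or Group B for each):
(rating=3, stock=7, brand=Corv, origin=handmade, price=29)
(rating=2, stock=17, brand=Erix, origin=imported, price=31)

Group B, Group B

The pattern is that an item is 'Group A' exactly when: rating ≥ 4.
(rating=3, stock=7, brand=Corv, origin=handmade, price=29): rating = 3 — lacks this property, so Group B. (rating=2, stock=17, brand=Erix, origin=imported, price=31): rating = 2 — lacks this property, so Group B.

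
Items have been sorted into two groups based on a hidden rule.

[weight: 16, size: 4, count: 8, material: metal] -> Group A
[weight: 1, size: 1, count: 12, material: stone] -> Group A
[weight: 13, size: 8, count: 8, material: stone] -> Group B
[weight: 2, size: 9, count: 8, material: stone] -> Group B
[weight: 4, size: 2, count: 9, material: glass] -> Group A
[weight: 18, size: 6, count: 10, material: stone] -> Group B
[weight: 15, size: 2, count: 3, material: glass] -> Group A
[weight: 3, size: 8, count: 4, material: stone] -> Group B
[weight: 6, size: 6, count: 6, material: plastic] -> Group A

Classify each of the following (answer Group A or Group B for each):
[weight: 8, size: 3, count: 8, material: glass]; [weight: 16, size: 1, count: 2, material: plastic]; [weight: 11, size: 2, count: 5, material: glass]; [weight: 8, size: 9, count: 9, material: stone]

Group A, Group A, Group A, Group B

Rule: size ≤ 6 AND weight ≤ 16. This holds for each 'Group A' example and fails for each 'Group B' one.
[weight: 8, size: 3, count: 8, material: glass]: size = 3, weight = 8, passes → Group A. [weight: 16, size: 1, count: 2, material: plastic]: size = 1, weight = 16, passes → Group A. [weight: 11, size: 2, count: 5, material: glass]: size = 2, weight = 11, passes → Group A. [weight: 8, size: 9, count: 9, material: stone]: size = 9, weight = 8, doesn't match → Group B.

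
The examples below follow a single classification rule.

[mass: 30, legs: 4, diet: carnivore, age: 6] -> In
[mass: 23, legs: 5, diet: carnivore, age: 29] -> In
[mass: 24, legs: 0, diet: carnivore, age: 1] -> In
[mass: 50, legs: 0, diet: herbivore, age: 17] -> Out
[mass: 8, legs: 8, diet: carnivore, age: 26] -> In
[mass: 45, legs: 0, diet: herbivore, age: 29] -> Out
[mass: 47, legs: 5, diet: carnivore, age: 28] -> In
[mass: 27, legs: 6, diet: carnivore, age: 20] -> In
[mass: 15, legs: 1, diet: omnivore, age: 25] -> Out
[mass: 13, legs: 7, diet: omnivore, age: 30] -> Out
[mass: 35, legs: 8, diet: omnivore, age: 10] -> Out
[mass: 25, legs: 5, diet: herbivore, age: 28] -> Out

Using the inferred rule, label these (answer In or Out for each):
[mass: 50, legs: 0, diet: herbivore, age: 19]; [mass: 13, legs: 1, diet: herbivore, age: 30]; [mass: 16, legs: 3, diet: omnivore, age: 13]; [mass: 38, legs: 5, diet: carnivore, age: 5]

A rule that fits every label: diet is carnivore — true of each 'In' example, false of each 'Out' one.
[mass: 50, legs: 0, diet: herbivore, age: 19] — diet is herbivore, hence Out.
[mass: 13, legs: 1, diet: herbivore, age: 30] — diet is herbivore, hence Out.
[mass: 16, legs: 3, diet: omnivore, age: 13] — diet is omnivore, hence Out.
[mass: 38, legs: 5, diet: carnivore, age: 5] — diet is carnivore, hence In.

Out, Out, Out, In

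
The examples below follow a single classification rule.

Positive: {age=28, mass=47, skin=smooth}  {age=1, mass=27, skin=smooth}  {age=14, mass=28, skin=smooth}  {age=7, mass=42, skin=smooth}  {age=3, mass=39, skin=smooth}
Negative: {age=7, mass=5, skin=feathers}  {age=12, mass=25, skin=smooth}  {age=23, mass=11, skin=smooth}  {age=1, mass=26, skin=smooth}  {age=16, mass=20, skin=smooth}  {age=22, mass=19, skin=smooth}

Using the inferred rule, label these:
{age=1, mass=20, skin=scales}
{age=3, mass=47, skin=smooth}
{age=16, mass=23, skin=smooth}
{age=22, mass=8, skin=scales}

Negative, Positive, Negative, Negative

The classifier is using: mass ≥ 27.
{age=1, mass=20, skin=scales}: Negative (mass = 20).
{age=3, mass=47, skin=smooth}: Positive (mass = 47).
{age=16, mass=23, skin=smooth}: Negative (mass = 23).
{age=22, mass=8, skin=scales}: Negative (mass = 8).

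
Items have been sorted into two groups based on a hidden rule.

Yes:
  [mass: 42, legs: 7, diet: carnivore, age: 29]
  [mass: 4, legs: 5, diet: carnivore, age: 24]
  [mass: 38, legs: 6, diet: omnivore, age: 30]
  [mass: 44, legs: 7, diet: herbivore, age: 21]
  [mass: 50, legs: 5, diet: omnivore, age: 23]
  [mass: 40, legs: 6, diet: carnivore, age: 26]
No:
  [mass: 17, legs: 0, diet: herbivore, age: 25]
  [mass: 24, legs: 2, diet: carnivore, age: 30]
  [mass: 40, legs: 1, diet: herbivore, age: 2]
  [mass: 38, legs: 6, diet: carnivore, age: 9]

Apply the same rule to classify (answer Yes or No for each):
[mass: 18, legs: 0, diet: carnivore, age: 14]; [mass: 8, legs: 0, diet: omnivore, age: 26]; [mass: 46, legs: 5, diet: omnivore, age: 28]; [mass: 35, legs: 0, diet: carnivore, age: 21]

The simplest hypothesis consistent with all the labels is: legs ≥ 5 AND age ≥ 21.
No: [mass: 18, legs: 0, diet: carnivore, age: 14], since legs = 0, age = 14.
No: [mass: 8, legs: 0, diet: omnivore, age: 26], since legs = 0, age = 26.
Yes: [mass: 46, legs: 5, diet: omnivore, age: 28], since legs = 5, age = 28.
No: [mass: 35, legs: 0, diet: carnivore, age: 21], since legs = 0, age = 21.

No, No, Yes, No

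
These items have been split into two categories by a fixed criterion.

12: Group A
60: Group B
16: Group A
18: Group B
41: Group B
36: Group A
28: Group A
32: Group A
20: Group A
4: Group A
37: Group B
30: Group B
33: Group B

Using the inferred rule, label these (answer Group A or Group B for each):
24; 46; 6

Group A, Group B, Group B

Every 'Group A' example satisfies: multiple of 4 AND at most 36. None of the 'Group B' examples do.
24: Group A (24 = 4·6, 24 ≤ 36). 46: Group B (46 = 4·11 + 2, 46 > 36). 6: Group B (6 = 4·1 + 2, 6 ≤ 36).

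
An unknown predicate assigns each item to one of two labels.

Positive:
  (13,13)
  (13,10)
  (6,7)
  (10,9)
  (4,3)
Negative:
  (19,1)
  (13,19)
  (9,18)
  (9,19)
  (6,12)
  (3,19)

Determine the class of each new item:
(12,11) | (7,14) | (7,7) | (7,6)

Positive, Negative, Positive, Positive

Every 'Positive' example satisfies: |first − second| ≤ 3. None of the 'Negative' examples do.
(12,11) → |12−11| = 1 → Positive.
(7,14) → |7−14| = 7 → Negative.
(7,7) → |7−7| = 0 → Positive.
(7,6) → |7−6| = 1 → Positive.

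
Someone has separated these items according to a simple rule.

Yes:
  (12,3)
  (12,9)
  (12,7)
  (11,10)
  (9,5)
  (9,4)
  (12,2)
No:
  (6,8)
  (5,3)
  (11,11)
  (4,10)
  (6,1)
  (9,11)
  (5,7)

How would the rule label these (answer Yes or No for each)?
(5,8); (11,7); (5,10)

The classifier is using: first > second AND sum ≥ 12.
(5,8): 5 < 8, 5+8 = 13 — fails the rule, so No. (11,7): 11 > 7, 11+7 = 18 — checks out, so Yes. (5,10): 5 < 10, 5+10 = 15 — fails the rule, so No.

No, Yes, No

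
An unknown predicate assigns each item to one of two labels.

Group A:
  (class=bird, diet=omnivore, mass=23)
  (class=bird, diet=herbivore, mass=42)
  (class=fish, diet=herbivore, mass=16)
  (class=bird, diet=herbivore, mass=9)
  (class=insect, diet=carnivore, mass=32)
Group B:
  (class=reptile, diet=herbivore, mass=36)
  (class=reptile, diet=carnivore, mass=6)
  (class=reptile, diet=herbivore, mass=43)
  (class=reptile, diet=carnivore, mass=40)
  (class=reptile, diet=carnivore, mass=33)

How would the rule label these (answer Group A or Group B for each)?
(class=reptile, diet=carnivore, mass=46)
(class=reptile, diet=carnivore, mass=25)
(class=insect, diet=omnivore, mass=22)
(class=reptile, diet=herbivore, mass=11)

Group B, Group B, Group A, Group B

Every 'Group A' example satisfies: class is not reptile. None of the 'Group B' examples do.
Group B: (class=reptile, diet=carnivore, mass=46), since class is reptile.
Group B: (class=reptile, diet=carnivore, mass=25), since class is reptile.
Group A: (class=insect, diet=omnivore, mass=22), since class is insect.
Group B: (class=reptile, diet=herbivore, mass=11), since class is reptile.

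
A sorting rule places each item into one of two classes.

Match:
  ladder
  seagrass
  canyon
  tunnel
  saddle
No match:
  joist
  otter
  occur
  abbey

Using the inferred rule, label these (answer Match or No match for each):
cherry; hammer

Rule: even length. This holds for each 'Match' example and fails for each 'No match' one.
cherry: Match (length 6).
hammer: Match (length 6).

Match, Match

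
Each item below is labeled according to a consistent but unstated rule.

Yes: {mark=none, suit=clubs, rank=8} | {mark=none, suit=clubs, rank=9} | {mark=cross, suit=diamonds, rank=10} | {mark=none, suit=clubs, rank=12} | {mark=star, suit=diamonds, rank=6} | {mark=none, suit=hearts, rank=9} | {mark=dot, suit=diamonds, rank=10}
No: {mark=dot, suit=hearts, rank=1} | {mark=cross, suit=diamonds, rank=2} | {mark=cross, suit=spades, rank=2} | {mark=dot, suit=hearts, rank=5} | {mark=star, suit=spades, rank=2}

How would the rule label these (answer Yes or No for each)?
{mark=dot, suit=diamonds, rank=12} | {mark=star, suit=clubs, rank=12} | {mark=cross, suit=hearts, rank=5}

Yes, Yes, No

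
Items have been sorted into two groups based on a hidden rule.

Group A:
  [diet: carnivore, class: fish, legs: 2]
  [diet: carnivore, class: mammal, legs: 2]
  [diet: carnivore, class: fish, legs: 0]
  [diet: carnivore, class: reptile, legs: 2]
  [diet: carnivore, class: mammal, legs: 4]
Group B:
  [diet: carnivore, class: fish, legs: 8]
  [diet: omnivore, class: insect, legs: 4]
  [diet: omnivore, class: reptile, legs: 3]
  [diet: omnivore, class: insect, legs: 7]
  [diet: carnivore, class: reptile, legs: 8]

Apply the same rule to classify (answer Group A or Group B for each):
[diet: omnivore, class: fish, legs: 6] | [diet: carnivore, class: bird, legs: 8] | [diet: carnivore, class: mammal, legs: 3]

Group B, Group B, Group A

Every 'Group A' example satisfies: diet is carnivore AND legs ≤ 4. None of the 'Group B' examples do.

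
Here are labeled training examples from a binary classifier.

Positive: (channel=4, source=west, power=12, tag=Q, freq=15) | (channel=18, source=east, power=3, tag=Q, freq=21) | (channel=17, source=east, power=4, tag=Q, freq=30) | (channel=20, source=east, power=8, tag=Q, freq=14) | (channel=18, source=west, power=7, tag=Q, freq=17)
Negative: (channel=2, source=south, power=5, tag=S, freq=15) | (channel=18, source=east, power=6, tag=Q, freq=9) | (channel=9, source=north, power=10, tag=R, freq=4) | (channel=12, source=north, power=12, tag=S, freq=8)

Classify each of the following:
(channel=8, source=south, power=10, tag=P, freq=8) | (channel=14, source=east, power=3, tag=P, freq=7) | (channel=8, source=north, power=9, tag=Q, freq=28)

The simplest hypothesis consistent with all the labels is: tag is Q AND freq ≥ 14.
(channel=8, source=south, power=10, tag=P, freq=8): tag is P, freq = 8 — does not fit, so Negative.
(channel=14, source=east, power=3, tag=P, freq=7): tag is P, freq = 7 — does not fit, so Negative.
(channel=8, source=north, power=9, tag=Q, freq=28): tag is Q, freq = 28 — satisfies this, so Positive.

Negative, Negative, Positive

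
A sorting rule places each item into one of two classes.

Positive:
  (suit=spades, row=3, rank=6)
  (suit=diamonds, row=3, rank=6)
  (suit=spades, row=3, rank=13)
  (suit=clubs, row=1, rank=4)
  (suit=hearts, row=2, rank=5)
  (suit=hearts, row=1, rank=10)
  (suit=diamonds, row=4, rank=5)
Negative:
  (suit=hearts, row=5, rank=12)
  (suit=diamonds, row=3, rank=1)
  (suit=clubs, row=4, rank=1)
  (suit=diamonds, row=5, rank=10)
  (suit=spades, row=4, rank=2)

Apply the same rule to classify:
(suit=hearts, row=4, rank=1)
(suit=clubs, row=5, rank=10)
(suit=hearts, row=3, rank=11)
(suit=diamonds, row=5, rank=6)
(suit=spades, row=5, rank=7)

The simplest hypothesis consistent with all the labels is: row ≤ 4 AND rank ≥ 4.
Negative: (suit=hearts, row=4, rank=1), since row = 4, rank = 1. Negative: (suit=clubs, row=5, rank=10), since row = 5, rank = 10. Positive: (suit=hearts, row=3, rank=11), since row = 3, rank = 11. Negative: (suit=diamonds, row=5, rank=6), since row = 5, rank = 6. Negative: (suit=spades, row=5, rank=7), since row = 5, rank = 7.

Negative, Negative, Positive, Negative, Negative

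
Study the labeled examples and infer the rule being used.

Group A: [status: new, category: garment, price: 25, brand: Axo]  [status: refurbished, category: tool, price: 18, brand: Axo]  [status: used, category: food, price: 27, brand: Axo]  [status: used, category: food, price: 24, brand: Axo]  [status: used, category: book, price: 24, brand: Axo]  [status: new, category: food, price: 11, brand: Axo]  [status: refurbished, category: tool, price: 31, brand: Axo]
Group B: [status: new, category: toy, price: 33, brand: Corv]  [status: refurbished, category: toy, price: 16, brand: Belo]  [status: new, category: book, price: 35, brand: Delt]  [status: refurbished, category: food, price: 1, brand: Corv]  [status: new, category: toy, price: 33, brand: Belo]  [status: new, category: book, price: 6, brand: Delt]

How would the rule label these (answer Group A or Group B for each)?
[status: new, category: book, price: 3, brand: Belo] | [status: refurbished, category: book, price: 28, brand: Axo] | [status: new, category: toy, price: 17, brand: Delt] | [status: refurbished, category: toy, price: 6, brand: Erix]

One predicate separates the groups cleanly: brand is Axo.
[status: new, category: book, price: 3, brand: Belo] → brand is Belo → Group B. [status: refurbished, category: book, price: 28, brand: Axo] → brand is Axo → Group A. [status: new, category: toy, price: 17, brand: Delt] → brand is Delt → Group B. [status: refurbished, category: toy, price: 6, brand: Erix] → brand is Erix → Group B.

Group B, Group A, Group B, Group B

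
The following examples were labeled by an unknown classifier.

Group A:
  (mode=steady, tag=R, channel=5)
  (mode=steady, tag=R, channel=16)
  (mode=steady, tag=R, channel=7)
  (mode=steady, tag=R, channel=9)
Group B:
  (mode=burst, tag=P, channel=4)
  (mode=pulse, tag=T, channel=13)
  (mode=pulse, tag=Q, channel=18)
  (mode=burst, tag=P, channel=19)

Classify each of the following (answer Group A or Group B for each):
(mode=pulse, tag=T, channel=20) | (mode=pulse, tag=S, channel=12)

Group B, Group B

One predicate separates the groups cleanly: tag is R.
(mode=pulse, tag=T, channel=20): tag is T — doesn't match, so Group B.
(mode=pulse, tag=S, channel=12): tag is S — doesn't match, so Group B.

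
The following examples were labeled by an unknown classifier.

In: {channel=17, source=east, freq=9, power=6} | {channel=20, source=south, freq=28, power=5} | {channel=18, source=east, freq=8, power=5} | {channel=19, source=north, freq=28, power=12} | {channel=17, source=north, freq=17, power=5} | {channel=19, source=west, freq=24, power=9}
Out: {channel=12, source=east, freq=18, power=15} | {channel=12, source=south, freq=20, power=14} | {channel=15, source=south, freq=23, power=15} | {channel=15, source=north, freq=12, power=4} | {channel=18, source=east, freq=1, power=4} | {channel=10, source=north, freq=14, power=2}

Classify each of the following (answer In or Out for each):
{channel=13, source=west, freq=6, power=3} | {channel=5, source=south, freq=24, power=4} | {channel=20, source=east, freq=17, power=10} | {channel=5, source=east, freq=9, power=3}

Out, Out, In, Out

'In' ⟺ power ≥ 5 AND power ≤ 12.
{channel=13, source=west, freq=6, power=3}: power = 3, fails this test → Out.
{channel=5, source=south, freq=24, power=4}: power = 4, fails this test → Out.
{channel=20, source=east, freq=17, power=10}: power = 10, fits → In.
{channel=5, source=east, freq=9, power=3}: power = 3, fails this test → Out.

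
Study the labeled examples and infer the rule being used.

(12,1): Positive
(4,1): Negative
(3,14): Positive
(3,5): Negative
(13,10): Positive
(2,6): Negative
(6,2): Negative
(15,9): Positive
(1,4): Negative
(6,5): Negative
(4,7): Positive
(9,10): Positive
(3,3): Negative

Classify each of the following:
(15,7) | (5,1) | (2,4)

'Positive' ⟺ max ≥ 7.
(15,7): Positive (max 15).
(5,1): Negative (max 5).
(2,4): Negative (max 4).

Positive, Negative, Negative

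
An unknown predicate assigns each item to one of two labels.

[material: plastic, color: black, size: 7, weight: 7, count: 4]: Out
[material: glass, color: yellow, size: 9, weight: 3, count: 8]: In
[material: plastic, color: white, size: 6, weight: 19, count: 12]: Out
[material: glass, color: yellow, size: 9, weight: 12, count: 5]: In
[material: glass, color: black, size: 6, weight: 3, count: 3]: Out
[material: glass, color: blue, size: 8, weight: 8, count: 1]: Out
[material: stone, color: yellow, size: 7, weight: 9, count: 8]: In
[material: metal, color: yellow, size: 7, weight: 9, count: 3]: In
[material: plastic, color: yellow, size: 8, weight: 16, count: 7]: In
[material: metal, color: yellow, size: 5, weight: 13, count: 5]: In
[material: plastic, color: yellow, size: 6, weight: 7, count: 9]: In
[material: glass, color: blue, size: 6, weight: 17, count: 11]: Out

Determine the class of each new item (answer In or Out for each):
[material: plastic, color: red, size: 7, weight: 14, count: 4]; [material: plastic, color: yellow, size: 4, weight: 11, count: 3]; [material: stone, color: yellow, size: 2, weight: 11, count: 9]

The pattern is that an item is 'In' exactly when: color is yellow.
[material: plastic, color: red, size: 7, weight: 14, count: 4] → color is red → Out.
[material: plastic, color: yellow, size: 4, weight: 11, count: 3] → color is yellow → In.
[material: stone, color: yellow, size: 2, weight: 11, count: 9] → color is yellow → In.

Out, In, In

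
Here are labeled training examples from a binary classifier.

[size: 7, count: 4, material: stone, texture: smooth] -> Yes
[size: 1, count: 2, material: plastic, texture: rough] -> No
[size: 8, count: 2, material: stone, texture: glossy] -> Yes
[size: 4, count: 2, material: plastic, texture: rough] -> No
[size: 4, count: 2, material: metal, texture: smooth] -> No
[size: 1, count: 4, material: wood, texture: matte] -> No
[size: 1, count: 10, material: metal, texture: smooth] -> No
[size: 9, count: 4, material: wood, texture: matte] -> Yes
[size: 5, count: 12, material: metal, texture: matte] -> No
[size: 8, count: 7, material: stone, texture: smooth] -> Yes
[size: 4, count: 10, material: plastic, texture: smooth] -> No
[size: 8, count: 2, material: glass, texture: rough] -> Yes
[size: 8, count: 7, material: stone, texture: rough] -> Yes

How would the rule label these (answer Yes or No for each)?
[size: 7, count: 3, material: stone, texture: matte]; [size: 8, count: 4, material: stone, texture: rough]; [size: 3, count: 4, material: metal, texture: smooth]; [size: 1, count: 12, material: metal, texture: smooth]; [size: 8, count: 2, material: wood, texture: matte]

Rule: size ≥ 7. This holds for each 'Yes' example and fails for each 'No' one.
[size: 7, count: 3, material: stone, texture: matte]: Yes (size = 7). [size: 8, count: 4, material: stone, texture: rough]: Yes (size = 8). [size: 3, count: 4, material: metal, texture: smooth]: No (size = 3). [size: 1, count: 12, material: metal, texture: smooth]: No (size = 1). [size: 8, count: 2, material: wood, texture: matte]: Yes (size = 8).

Yes, Yes, No, No, Yes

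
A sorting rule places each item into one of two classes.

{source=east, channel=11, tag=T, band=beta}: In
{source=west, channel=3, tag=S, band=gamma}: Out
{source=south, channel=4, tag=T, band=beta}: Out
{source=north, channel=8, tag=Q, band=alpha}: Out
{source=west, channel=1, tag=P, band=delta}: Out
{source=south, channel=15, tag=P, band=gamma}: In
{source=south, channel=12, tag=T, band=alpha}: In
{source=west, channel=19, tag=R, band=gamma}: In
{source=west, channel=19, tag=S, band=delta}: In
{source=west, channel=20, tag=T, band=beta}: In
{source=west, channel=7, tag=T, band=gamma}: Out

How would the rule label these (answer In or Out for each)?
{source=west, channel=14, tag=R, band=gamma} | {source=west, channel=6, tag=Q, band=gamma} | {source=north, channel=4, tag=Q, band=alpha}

In, Out, Out

The pattern is that an item is 'In' exactly when: channel ≥ 11.
{source=west, channel=14, tag=R, band=gamma}: In (channel = 14). {source=west, channel=6, tag=Q, band=gamma}: Out (channel = 6). {source=north, channel=4, tag=Q, band=alpha}: Out (channel = 4).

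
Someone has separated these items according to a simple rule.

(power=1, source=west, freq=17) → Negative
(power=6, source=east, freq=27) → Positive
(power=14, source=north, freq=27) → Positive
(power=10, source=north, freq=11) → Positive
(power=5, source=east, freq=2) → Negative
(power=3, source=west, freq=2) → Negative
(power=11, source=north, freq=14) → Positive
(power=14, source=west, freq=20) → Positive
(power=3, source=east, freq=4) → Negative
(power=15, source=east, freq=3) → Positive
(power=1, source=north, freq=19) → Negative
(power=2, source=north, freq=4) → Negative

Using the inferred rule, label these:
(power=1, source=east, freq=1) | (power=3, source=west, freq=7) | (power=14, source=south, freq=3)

Negative, Negative, Positive

The common property of the 'Positive' items is: power ≥ 6. No 'Negative' item has it.
(power=1, source=east, freq=1): power = 1, doesn't qualify → Negative. (power=3, source=west, freq=7): power = 3, doesn't qualify → Negative. (power=14, source=south, freq=3): power = 14, has this property → Positive.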